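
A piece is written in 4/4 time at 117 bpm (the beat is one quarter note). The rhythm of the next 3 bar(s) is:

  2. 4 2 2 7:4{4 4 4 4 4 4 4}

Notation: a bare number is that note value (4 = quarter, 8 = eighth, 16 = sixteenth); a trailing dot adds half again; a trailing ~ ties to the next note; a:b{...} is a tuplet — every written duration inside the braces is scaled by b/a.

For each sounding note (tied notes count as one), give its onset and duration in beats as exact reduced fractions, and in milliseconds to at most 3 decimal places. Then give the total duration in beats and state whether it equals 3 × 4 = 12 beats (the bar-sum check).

1) 0.0ms=0b +1538.462ms=3b
2) 1538.462ms=3b +512.821ms=1b
3) 2051.282ms=4b +1025.641ms=2b
4) 3076.923ms=6b +1025.641ms=2b
5) 4102.564ms=8b +293.04ms=4/7b
6) 4395.604ms=60/7b +293.04ms=4/7b
7) 4688.645ms=64/7b +293.04ms=4/7b
8) 4981.685ms=68/7b +293.04ms=4/7b
9) 5274.725ms=72/7b +293.04ms=4/7b
10) 5567.766ms=76/7b +293.04ms=4/7b
11) 5860.806ms=80/7b +293.04ms=4/7b
Σ=12b of 12 (117bpm 4/4) — PASS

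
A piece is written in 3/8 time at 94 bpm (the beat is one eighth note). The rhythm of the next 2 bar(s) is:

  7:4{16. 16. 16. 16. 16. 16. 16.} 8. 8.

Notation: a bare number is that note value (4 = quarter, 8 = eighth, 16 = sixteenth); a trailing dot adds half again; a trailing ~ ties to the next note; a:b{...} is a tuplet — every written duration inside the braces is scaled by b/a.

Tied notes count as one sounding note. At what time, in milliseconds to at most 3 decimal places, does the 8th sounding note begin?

1. 0.0ms @ 0 + 273.556ms (3/7)
2. 273.556ms @ 3/7 + 273.556ms (3/7)
3. 547.112ms @ 6/7 + 273.556ms (3/7)
4. 820.669ms @ 9/7 + 273.556ms (3/7)
5. 1094.225ms @ 12/7 + 273.556ms (3/7)
6. 1367.781ms @ 15/7 + 273.556ms (3/7)
7. 1641.337ms @ 18/7 + 273.556ms (3/7)
8. 1914.894ms @ 3 + 957.447ms (3/2)
9. 2872.34ms @ 9/2 + 957.447ms (3/2)

note 8 onset = 3b = 1914.894ms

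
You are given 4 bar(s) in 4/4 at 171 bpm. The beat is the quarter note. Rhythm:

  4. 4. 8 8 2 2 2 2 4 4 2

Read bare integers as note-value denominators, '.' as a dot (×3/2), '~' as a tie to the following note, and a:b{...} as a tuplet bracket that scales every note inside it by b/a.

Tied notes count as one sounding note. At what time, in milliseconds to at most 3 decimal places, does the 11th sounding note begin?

note 11 onset = 14b = 4912.281ms

1. 0.0ms @ 0 + 526.316ms (3/2)
2. 526.316ms @ 3/2 + 526.316ms (3/2)
3. 1052.632ms @ 3 + 175.439ms (1/2)
4. 1228.07ms @ 7/2 + 175.439ms (1/2)
5. 1403.509ms @ 4 + 701.754ms (2)
6. 2105.263ms @ 6 + 701.754ms (2)
7. 2807.018ms @ 8 + 701.754ms (2)
8. 3508.772ms @ 10 + 701.754ms (2)
9. 4210.526ms @ 12 + 350.877ms (1)
10. 4561.404ms @ 13 + 350.877ms (1)
11. 4912.281ms @ 14 + 701.754ms (2)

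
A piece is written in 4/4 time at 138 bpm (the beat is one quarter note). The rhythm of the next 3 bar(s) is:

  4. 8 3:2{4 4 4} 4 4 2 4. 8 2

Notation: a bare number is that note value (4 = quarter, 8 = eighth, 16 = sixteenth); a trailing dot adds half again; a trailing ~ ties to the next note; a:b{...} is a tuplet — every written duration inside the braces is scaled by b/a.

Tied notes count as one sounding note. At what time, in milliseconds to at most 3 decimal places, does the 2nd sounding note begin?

1. 0.0ms @ 0 + 652.174ms (3/2)
2. 652.174ms @ 3/2 + 217.391ms (1/2)
3. 869.565ms @ 2 + 289.855ms (2/3)
4. 1159.42ms @ 8/3 + 289.855ms (2/3)
5. 1449.275ms @ 10/3 + 289.855ms (2/3)
6. 1739.13ms @ 4 + 434.783ms (1)
7. 2173.913ms @ 5 + 434.783ms (1)
8. 2608.696ms @ 6 + 869.565ms (2)
9. 3478.261ms @ 8 + 652.174ms (3/2)
10. 4130.435ms @ 19/2 + 217.391ms (1/2)
11. 4347.826ms @ 10 + 869.565ms (2)

note 2 onset = 3/2b = 652.174ms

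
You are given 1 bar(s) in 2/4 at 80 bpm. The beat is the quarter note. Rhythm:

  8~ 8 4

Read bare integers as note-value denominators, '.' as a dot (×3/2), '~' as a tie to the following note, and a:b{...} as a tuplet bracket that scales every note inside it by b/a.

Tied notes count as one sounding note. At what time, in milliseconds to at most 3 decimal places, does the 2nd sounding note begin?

note 2 onset = 1b = 750.0ms

1. 0.0ms @ 0 + 750.0ms (1)
2. 750.0ms @ 1 + 750.0ms (1)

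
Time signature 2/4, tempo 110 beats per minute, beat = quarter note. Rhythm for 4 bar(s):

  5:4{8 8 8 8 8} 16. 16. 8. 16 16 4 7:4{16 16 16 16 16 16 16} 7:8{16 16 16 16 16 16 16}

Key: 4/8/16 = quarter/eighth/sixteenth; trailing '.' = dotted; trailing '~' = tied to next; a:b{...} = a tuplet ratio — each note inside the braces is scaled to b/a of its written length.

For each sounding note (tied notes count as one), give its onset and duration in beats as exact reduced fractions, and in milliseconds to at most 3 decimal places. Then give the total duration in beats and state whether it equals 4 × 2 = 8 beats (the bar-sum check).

1) 0.0ms=0b +218.182ms=2/5b
2) 218.182ms=2/5b +218.182ms=2/5b
3) 436.364ms=4/5b +218.182ms=2/5b
4) 654.545ms=6/5b +218.182ms=2/5b
5) 872.727ms=8/5b +218.182ms=2/5b
6) 1090.909ms=2b +204.545ms=3/8b
7) 1295.455ms=19/8b +204.545ms=3/8b
8) 1500.0ms=11/4b +409.091ms=3/4b
9) 1909.091ms=7/2b +136.364ms=1/4b
10) 2045.455ms=15/4b +136.364ms=1/4b
11) 2181.818ms=4b +545.455ms=1b
12) 2727.273ms=5b +77.922ms=1/7b
13) 2805.195ms=36/7b +77.922ms=1/7b
14) 2883.117ms=37/7b +77.922ms=1/7b
15) 2961.039ms=38/7b +77.922ms=1/7b
16) 3038.961ms=39/7b +77.922ms=1/7b
17) 3116.883ms=40/7b +77.922ms=1/7b
18) 3194.805ms=41/7b +77.922ms=1/7b
19) 3272.727ms=6b +155.844ms=2/7b
20) 3428.571ms=44/7b +155.844ms=2/7b
21) 3584.416ms=46/7b +155.844ms=2/7b
22) 3740.26ms=48/7b +155.844ms=2/7b
23) 3896.104ms=50/7b +155.844ms=2/7b
24) 4051.948ms=52/7b +155.844ms=2/7b
25) 4207.792ms=54/7b +155.844ms=2/7b
Σ=8b of 8 (110bpm 2/4) — PASS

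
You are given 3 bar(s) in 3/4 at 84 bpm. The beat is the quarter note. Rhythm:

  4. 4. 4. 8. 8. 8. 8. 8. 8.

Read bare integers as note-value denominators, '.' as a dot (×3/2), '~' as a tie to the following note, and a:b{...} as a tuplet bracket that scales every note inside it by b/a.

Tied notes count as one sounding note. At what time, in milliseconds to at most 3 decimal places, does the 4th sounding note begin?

note 4 onset = 9/2b = 3214.286ms

1. 0.0ms @ 0 + 1071.429ms (3/2)
2. 1071.429ms @ 3/2 + 1071.429ms (3/2)
3. 2142.857ms @ 3 + 1071.429ms (3/2)
4. 3214.286ms @ 9/2 + 535.714ms (3/4)
5. 3750.0ms @ 21/4 + 535.714ms (3/4)
6. 4285.714ms @ 6 + 535.714ms (3/4)
7. 4821.429ms @ 27/4 + 535.714ms (3/4)
8. 5357.143ms @ 15/2 + 535.714ms (3/4)
9. 5892.857ms @ 33/4 + 535.714ms (3/4)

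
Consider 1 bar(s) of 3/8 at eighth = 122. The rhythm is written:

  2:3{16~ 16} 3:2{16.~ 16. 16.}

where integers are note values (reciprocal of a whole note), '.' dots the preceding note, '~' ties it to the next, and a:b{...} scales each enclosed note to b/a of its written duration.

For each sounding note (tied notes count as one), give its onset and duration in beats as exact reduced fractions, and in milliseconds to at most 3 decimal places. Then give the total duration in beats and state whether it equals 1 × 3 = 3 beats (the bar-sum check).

1) 0.0ms=0b +737.705ms=3/2b
2) 737.705ms=3/2b +491.803ms=1b
3) 1229.508ms=5/2b +245.902ms=1/2b
Σ=3b of 3 (122bpm 3/8) — PASS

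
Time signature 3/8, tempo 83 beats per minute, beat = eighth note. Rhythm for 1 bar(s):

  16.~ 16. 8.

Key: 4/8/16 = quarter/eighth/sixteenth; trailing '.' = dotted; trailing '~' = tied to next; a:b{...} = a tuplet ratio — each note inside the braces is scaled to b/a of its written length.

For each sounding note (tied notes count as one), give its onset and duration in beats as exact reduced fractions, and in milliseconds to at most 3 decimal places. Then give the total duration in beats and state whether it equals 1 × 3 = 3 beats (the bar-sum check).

1) 0.0ms=0b +1084.337ms=3/2b
2) 1084.337ms=3/2b +1084.337ms=3/2b
Σ=3b of 3 (83bpm 3/8) — PASS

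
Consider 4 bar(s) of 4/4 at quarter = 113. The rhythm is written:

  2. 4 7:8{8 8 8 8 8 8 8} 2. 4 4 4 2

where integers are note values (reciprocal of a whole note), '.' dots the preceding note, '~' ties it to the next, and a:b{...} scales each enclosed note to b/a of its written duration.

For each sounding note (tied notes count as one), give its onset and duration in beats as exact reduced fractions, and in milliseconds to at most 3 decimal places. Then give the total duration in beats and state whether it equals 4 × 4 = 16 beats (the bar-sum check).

1) 0.0ms=0b +1592.92ms=3b
2) 1592.92ms=3b +530.973ms=1b
3) 2123.894ms=4b +303.413ms=4/7b
4) 2427.307ms=32/7b +303.413ms=4/7b
5) 2730.721ms=36/7b +303.413ms=4/7b
6) 3034.134ms=40/7b +303.413ms=4/7b
7) 3337.547ms=44/7b +303.413ms=4/7b
8) 3640.961ms=48/7b +303.413ms=4/7b
9) 3944.374ms=52/7b +303.413ms=4/7b
10) 4247.788ms=8b +1592.92ms=3b
11) 5840.708ms=11b +530.973ms=1b
12) 6371.681ms=12b +530.973ms=1b
13) 6902.655ms=13b +530.973ms=1b
14) 7433.628ms=14b +1061.947ms=2b
Σ=16b of 16 (113bpm 4/4) — PASS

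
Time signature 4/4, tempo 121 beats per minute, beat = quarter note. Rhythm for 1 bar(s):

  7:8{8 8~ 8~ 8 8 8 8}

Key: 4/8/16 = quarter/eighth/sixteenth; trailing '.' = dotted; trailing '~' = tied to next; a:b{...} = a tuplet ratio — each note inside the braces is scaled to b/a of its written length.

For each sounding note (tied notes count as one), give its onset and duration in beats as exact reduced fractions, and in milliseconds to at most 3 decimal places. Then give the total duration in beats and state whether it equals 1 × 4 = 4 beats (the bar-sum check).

1) 0.0ms=0b +283.353ms=4/7b
2) 283.353ms=4/7b +850.059ms=12/7b
3) 1133.412ms=16/7b +283.353ms=4/7b
4) 1416.765ms=20/7b +283.353ms=4/7b
5) 1700.118ms=24/7b +283.353ms=4/7b
Σ=4b of 4 (121bpm 4/4) — PASS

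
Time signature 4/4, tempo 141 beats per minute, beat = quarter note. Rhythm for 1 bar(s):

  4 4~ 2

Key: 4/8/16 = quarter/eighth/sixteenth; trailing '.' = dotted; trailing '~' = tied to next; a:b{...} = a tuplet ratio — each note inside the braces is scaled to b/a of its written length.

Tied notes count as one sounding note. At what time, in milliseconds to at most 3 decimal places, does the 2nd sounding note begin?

1. 0.0ms @ 0 + 425.532ms (1)
2. 425.532ms @ 1 + 1276.596ms (3)

note 2 onset = 1b = 425.532ms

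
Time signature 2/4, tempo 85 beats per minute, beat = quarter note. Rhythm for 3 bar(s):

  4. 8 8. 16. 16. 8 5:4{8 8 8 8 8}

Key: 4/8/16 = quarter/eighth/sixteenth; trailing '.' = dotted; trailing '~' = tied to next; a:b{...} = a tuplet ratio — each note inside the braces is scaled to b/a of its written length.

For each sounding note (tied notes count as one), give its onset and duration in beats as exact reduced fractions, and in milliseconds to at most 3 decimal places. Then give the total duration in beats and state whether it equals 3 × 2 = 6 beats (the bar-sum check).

1) 0.0ms=0b +1058.824ms=3/2b
2) 1058.824ms=3/2b +352.941ms=1/2b
3) 1411.765ms=2b +529.412ms=3/4b
4) 1941.176ms=11/4b +264.706ms=3/8b
5) 2205.882ms=25/8b +264.706ms=3/8b
6) 2470.588ms=7/2b +352.941ms=1/2b
7) 2823.529ms=4b +282.353ms=2/5b
8) 3105.882ms=22/5b +282.353ms=2/5b
9) 3388.235ms=24/5b +282.353ms=2/5b
10) 3670.588ms=26/5b +282.353ms=2/5b
11) 3952.941ms=28/5b +282.353ms=2/5b
Σ=6b of 6 (85bpm 2/4) — PASS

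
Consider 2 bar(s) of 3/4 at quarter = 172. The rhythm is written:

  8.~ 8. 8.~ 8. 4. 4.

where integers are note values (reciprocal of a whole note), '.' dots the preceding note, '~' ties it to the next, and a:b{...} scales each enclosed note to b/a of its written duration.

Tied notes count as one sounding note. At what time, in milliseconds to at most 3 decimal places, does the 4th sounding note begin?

note 4 onset = 9/2b = 1569.767ms

1. 0.0ms @ 0 + 523.256ms (3/2)
2. 523.256ms @ 3/2 + 523.256ms (3/2)
3. 1046.512ms @ 3 + 523.256ms (3/2)
4. 1569.767ms @ 9/2 + 523.256ms (3/2)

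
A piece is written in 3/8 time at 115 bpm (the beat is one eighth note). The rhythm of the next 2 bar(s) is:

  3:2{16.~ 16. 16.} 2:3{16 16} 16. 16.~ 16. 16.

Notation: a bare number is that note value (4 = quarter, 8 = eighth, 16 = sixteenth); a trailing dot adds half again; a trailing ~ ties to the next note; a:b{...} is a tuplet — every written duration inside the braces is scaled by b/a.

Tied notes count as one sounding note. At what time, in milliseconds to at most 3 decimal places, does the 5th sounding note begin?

note 5 onset = 3b = 1565.217ms

1. 0.0ms @ 0 + 521.739ms (1)
2. 521.739ms @ 1 + 260.87ms (1/2)
3. 782.609ms @ 3/2 + 391.304ms (3/4)
4. 1173.913ms @ 9/4 + 391.304ms (3/4)
5. 1565.217ms @ 3 + 391.304ms (3/4)
6. 1956.522ms @ 15/4 + 782.609ms (3/2)
7. 2739.13ms @ 21/4 + 391.304ms (3/4)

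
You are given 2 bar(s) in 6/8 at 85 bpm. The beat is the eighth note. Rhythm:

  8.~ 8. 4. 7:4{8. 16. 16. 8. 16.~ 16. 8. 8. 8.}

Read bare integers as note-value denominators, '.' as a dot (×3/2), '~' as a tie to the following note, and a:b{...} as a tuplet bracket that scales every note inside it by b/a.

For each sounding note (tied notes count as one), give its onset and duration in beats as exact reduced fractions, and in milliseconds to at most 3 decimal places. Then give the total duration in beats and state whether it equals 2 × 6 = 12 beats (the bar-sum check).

1) 0.0ms=0b +2117.647ms=3b
2) 2117.647ms=3b +2117.647ms=3b
3) 4235.294ms=6b +605.042ms=6/7b
4) 4840.336ms=48/7b +302.521ms=3/7b
5) 5142.857ms=51/7b +302.521ms=3/7b
6) 5445.378ms=54/7b +605.042ms=6/7b
7) 6050.42ms=60/7b +605.042ms=6/7b
8) 6655.462ms=66/7b +605.042ms=6/7b
9) 7260.504ms=72/7b +605.042ms=6/7b
10) 7865.546ms=78/7b +605.042ms=6/7b
Σ=12b of 12 (85bpm 6/8) — PASS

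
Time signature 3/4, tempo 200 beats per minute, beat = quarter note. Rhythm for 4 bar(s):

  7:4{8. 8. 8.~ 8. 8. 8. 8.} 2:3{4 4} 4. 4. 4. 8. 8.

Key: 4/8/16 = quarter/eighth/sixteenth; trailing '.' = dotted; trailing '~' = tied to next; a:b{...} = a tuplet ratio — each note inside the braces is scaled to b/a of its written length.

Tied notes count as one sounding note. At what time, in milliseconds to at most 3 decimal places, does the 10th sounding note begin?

note 10 onset = 15/2b = 2250.0ms

1. 0.0ms @ 0 + 128.571ms (3/7)
2. 128.571ms @ 3/7 + 128.571ms (3/7)
3. 257.143ms @ 6/7 + 257.143ms (6/7)
4. 514.286ms @ 12/7 + 128.571ms (3/7)
5. 642.857ms @ 15/7 + 128.571ms (3/7)
6. 771.429ms @ 18/7 + 128.571ms (3/7)
7. 900.0ms @ 3 + 450.0ms (3/2)
8. 1350.0ms @ 9/2 + 450.0ms (3/2)
9. 1800.0ms @ 6 + 450.0ms (3/2)
10. 2250.0ms @ 15/2 + 450.0ms (3/2)
11. 2700.0ms @ 9 + 450.0ms (3/2)
12. 3150.0ms @ 21/2 + 225.0ms (3/4)
13. 3375.0ms @ 45/4 + 225.0ms (3/4)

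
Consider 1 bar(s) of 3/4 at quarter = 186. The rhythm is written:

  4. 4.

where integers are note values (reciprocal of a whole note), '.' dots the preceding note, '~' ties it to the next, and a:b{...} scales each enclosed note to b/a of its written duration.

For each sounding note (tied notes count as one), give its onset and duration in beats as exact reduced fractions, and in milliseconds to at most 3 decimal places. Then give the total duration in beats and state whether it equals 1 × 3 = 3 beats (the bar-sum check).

1) 0.0ms=0b +483.871ms=3/2b
2) 483.871ms=3/2b +483.871ms=3/2b
Σ=3b of 3 (186bpm 3/4) — PASS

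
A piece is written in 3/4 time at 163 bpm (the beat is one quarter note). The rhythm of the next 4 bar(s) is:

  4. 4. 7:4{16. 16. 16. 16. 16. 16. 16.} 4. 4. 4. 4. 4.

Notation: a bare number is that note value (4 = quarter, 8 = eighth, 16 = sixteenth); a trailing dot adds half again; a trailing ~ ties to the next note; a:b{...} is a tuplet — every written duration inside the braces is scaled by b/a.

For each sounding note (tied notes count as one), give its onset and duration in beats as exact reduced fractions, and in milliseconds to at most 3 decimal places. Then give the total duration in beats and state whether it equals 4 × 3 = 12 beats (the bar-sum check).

1) 0.0ms=0b +552.147ms=3/2b
2) 552.147ms=3/2b +552.147ms=3/2b
3) 1104.294ms=3b +78.878ms=3/14b
4) 1183.173ms=45/14b +78.878ms=3/14b
5) 1262.051ms=24/7b +78.878ms=3/14b
6) 1340.929ms=51/14b +78.878ms=3/14b
7) 1419.807ms=27/7b +78.878ms=3/14b
8) 1498.685ms=57/14b +78.878ms=3/14b
9) 1577.564ms=30/7b +78.878ms=3/14b
10) 1656.442ms=9/2b +552.147ms=3/2b
11) 2208.589ms=6b +552.147ms=3/2b
12) 2760.736ms=15/2b +552.147ms=3/2b
13) 3312.883ms=9b +552.147ms=3/2b
14) 3865.031ms=21/2b +552.147ms=3/2b
Σ=12b of 12 (163bpm 3/4) — PASS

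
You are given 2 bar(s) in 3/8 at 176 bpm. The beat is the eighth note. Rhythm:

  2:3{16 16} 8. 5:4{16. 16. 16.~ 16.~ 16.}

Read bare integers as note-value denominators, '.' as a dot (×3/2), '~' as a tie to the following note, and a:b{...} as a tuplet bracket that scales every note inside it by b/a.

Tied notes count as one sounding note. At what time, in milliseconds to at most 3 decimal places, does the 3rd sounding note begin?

1. 0.0ms @ 0 + 255.682ms (3/4)
2. 255.682ms @ 3/4 + 255.682ms (3/4)
3. 511.364ms @ 3/2 + 511.364ms (3/2)
4. 1022.727ms @ 3 + 204.545ms (3/5)
5. 1227.273ms @ 18/5 + 204.545ms (3/5)
6. 1431.818ms @ 21/5 + 613.636ms (9/5)

note 3 onset = 3/2b = 511.364ms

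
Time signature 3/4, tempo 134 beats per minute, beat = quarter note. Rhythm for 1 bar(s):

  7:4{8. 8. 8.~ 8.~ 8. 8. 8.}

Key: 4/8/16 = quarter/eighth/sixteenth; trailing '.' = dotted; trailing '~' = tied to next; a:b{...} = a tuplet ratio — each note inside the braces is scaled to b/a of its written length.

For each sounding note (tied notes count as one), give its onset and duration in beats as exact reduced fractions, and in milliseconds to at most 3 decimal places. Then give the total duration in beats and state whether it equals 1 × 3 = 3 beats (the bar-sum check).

1) 0.0ms=0b +191.898ms=3/7b
2) 191.898ms=3/7b +191.898ms=3/7b
3) 383.795ms=6/7b +575.693ms=9/7b
4) 959.488ms=15/7b +191.898ms=3/7b
5) 1151.386ms=18/7b +191.898ms=3/7b
Σ=3b of 3 (134bpm 3/4) — PASS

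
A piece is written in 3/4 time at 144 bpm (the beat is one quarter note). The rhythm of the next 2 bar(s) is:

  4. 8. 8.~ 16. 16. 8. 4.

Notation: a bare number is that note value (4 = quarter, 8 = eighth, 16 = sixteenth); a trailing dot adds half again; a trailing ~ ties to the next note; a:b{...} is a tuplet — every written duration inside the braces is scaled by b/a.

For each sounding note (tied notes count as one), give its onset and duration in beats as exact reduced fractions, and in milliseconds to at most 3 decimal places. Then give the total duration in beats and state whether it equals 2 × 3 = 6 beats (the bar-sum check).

1) 0.0ms=0b +625.0ms=3/2b
2) 625.0ms=3/2b +312.5ms=3/4b
3) 937.5ms=9/4b +468.75ms=9/8b
4) 1406.25ms=27/8b +156.25ms=3/8b
5) 1562.5ms=15/4b +312.5ms=3/4b
6) 1875.0ms=9/2b +625.0ms=3/2b
Σ=6b of 6 (144bpm 3/4) — PASS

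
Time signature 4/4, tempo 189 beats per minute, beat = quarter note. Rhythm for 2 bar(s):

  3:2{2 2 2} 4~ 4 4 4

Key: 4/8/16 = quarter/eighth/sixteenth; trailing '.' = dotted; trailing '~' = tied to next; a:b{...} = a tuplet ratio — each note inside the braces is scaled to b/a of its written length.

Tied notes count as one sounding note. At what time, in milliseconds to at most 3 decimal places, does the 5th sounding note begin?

note 5 onset = 6b = 1904.762ms

1. 0.0ms @ 0 + 423.28ms (4/3)
2. 423.28ms @ 4/3 + 423.28ms (4/3)
3. 846.561ms @ 8/3 + 423.28ms (4/3)
4. 1269.841ms @ 4 + 634.921ms (2)
5. 1904.762ms @ 6 + 317.46ms (1)
6. 2222.222ms @ 7 + 317.46ms (1)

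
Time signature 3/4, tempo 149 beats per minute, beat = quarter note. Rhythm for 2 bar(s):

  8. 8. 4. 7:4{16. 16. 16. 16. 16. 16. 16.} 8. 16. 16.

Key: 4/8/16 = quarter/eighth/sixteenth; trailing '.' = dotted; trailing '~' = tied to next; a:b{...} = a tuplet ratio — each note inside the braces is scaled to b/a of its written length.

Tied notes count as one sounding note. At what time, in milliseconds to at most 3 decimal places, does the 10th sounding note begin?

1. 0.0ms @ 0 + 302.013ms (3/4)
2. 302.013ms @ 3/4 + 302.013ms (3/4)
3. 604.027ms @ 3/2 + 604.027ms (3/2)
4. 1208.054ms @ 3 + 86.29ms (3/14)
5. 1294.343ms @ 45/14 + 86.29ms (3/14)
6. 1380.633ms @ 24/7 + 86.29ms (3/14)
7. 1466.922ms @ 51/14 + 86.29ms (3/14)
8. 1553.212ms @ 27/7 + 86.29ms (3/14)
9. 1639.501ms @ 57/14 + 86.29ms (3/14)
10. 1725.791ms @ 30/7 + 86.29ms (3/14)
11. 1812.081ms @ 9/2 + 302.013ms (3/4)
12. 2114.094ms @ 21/4 + 151.007ms (3/8)
13. 2265.101ms @ 45/8 + 151.007ms (3/8)

note 10 onset = 30/7b = 1725.791ms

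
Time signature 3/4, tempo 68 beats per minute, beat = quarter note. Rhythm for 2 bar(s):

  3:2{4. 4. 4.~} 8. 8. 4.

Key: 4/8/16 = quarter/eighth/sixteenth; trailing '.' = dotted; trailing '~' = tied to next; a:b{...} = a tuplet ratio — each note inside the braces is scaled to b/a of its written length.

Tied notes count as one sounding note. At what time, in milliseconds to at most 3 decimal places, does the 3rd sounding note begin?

note 3 onset = 2b = 1764.706ms

1. 0.0ms @ 0 + 882.353ms (1)
2. 882.353ms @ 1 + 882.353ms (1)
3. 1764.706ms @ 2 + 1544.118ms (7/4)
4. 3308.824ms @ 15/4 + 661.765ms (3/4)
5. 3970.588ms @ 9/2 + 1323.529ms (3/2)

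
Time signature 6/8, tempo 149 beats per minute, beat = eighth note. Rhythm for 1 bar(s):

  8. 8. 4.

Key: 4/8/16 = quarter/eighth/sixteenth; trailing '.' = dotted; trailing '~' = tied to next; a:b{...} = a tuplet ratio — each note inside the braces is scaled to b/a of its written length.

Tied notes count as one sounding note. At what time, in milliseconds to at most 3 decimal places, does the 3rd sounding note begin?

1. 0.0ms @ 0 + 604.027ms (3/2)
2. 604.027ms @ 3/2 + 604.027ms (3/2)
3. 1208.054ms @ 3 + 1208.054ms (3)

note 3 onset = 3b = 1208.054ms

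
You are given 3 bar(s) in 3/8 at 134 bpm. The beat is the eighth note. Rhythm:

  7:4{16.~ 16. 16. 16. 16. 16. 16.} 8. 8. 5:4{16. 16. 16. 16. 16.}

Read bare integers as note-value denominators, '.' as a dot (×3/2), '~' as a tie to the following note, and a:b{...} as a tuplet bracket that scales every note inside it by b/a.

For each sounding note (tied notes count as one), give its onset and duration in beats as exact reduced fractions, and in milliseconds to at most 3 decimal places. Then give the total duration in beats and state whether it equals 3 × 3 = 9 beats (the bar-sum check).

1) 0.0ms=0b +383.795ms=6/7b
2) 383.795ms=6/7b +191.898ms=3/7b
3) 575.693ms=9/7b +191.898ms=3/7b
4) 767.591ms=12/7b +191.898ms=3/7b
5) 959.488ms=15/7b +191.898ms=3/7b
6) 1151.386ms=18/7b +191.898ms=3/7b
7) 1343.284ms=3b +671.642ms=3/2b
8) 2014.925ms=9/2b +671.642ms=3/2b
9) 2686.567ms=6b +268.657ms=3/5b
10) 2955.224ms=33/5b +268.657ms=3/5b
11) 3223.881ms=36/5b +268.657ms=3/5b
12) 3492.537ms=39/5b +268.657ms=3/5b
13) 3761.194ms=42/5b +268.657ms=3/5b
Σ=9b of 9 (134bpm 3/8) — PASS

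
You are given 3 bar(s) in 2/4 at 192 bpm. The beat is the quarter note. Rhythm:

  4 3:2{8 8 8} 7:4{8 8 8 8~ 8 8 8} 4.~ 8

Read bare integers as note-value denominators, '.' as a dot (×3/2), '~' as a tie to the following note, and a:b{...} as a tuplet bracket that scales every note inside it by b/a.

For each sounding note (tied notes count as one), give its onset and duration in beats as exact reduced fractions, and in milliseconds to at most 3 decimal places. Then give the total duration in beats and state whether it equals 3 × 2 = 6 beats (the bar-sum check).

1) 0.0ms=0b +312.5ms=1b
2) 312.5ms=1b +104.167ms=1/3b
3) 416.667ms=4/3b +104.167ms=1/3b
4) 520.833ms=5/3b +104.167ms=1/3b
5) 625.0ms=2b +89.286ms=2/7b
6) 714.286ms=16/7b +89.286ms=2/7b
7) 803.571ms=18/7b +89.286ms=2/7b
8) 892.857ms=20/7b +178.571ms=4/7b
9) 1071.429ms=24/7b +89.286ms=2/7b
10) 1160.714ms=26/7b +89.286ms=2/7b
11) 1250.0ms=4b +625.0ms=2b
Σ=6b of 6 (192bpm 2/4) — PASS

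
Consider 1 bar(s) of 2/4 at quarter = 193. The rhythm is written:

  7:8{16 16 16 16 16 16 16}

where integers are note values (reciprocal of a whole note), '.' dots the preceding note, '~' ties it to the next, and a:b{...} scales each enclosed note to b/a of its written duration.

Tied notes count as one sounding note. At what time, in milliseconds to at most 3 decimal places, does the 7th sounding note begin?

note 7 onset = 12/7b = 532.939ms

1. 0.0ms @ 0 + 88.823ms (2/7)
2. 88.823ms @ 2/7 + 88.823ms (2/7)
3. 177.646ms @ 4/7 + 88.823ms (2/7)
4. 266.469ms @ 6/7 + 88.823ms (2/7)
5. 355.292ms @ 8/7 + 88.823ms (2/7)
6. 444.115ms @ 10/7 + 88.823ms (2/7)
7. 532.939ms @ 12/7 + 88.823ms (2/7)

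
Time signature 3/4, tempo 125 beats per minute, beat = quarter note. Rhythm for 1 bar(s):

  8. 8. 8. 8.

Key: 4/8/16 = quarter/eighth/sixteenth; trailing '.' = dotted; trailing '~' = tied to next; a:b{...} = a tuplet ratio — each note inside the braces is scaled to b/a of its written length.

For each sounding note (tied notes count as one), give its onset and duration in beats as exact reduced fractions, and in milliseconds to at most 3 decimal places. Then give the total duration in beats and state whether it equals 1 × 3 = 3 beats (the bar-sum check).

1) 0.0ms=0b +360.0ms=3/4b
2) 360.0ms=3/4b +360.0ms=3/4b
3) 720.0ms=3/2b +360.0ms=3/4b
4) 1080.0ms=9/4b +360.0ms=3/4b
Σ=3b of 3 (125bpm 3/4) — PASS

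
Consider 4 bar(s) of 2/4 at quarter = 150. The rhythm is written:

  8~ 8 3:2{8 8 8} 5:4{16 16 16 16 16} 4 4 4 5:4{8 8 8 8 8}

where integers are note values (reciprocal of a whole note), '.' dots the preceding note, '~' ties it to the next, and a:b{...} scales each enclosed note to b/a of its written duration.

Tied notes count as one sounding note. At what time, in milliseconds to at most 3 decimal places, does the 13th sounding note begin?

1. 0.0ms @ 0 + 400.0ms (1)
2. 400.0ms @ 1 + 133.333ms (1/3)
3. 533.333ms @ 4/3 + 133.333ms (1/3)
4. 666.667ms @ 5/3 + 133.333ms (1/3)
5. 800.0ms @ 2 + 80.0ms (1/5)
6. 880.0ms @ 11/5 + 80.0ms (1/5)
7. 960.0ms @ 12/5 + 80.0ms (1/5)
8. 1040.0ms @ 13/5 + 80.0ms (1/5)
9. 1120.0ms @ 14/5 + 80.0ms (1/5)
10. 1200.0ms @ 3 + 400.0ms (1)
11. 1600.0ms @ 4 + 400.0ms (1)
12. 2000.0ms @ 5 + 400.0ms (1)
13. 2400.0ms @ 6 + 160.0ms (2/5)
14. 2560.0ms @ 32/5 + 160.0ms (2/5)
15. 2720.0ms @ 34/5 + 160.0ms (2/5)
16. 2880.0ms @ 36/5 + 160.0ms (2/5)
17. 3040.0ms @ 38/5 + 160.0ms (2/5)

note 13 onset = 6b = 2400.0ms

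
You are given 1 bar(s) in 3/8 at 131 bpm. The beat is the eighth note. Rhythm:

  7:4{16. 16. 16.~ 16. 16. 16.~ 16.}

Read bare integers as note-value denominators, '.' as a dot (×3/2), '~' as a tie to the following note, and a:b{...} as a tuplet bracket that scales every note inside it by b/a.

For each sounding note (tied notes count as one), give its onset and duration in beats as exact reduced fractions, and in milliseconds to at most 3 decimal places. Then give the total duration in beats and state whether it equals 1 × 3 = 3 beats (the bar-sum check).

1) 0.0ms=0b +196.292ms=3/7b
2) 196.292ms=3/7b +196.292ms=3/7b
3) 392.585ms=6/7b +392.585ms=6/7b
4) 785.169ms=12/7b +196.292ms=3/7b
5) 981.461ms=15/7b +392.585ms=6/7b
Σ=3b of 3 (131bpm 3/8) — PASS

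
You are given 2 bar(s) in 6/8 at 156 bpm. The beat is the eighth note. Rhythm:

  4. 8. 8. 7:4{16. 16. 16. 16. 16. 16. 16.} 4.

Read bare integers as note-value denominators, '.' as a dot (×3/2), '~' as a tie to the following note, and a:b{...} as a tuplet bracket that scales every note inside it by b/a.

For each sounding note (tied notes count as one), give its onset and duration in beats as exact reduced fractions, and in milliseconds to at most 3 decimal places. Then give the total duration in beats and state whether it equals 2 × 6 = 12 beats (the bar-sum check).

1) 0.0ms=0b +1153.846ms=3b
2) 1153.846ms=3b +576.923ms=3/2b
3) 1730.769ms=9/2b +576.923ms=3/2b
4) 2307.692ms=6b +164.835ms=3/7b
5) 2472.527ms=45/7b +164.835ms=3/7b
6) 2637.363ms=48/7b +164.835ms=3/7b
7) 2802.198ms=51/7b +164.835ms=3/7b
8) 2967.033ms=54/7b +164.835ms=3/7b
9) 3131.868ms=57/7b +164.835ms=3/7b
10) 3296.703ms=60/7b +164.835ms=3/7b
11) 3461.538ms=9b +1153.846ms=3b
Σ=12b of 12 (156bpm 6/8) — PASS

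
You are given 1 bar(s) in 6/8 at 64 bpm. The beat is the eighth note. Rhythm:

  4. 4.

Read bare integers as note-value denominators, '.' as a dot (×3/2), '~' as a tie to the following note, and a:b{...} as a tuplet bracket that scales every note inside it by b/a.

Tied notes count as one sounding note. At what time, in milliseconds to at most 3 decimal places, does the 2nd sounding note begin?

1. 0.0ms @ 0 + 2812.5ms (3)
2. 2812.5ms @ 3 + 2812.5ms (3)

note 2 onset = 3b = 2812.5ms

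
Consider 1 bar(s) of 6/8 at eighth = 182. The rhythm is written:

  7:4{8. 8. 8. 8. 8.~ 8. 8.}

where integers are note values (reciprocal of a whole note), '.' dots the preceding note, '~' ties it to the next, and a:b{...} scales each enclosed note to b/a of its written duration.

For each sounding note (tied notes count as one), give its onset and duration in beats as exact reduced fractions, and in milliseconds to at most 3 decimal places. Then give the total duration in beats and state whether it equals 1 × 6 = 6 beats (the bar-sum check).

1) 0.0ms=0b +282.575ms=6/7b
2) 282.575ms=6/7b +282.575ms=6/7b
3) 565.149ms=12/7b +282.575ms=6/7b
4) 847.724ms=18/7b +282.575ms=6/7b
5) 1130.298ms=24/7b +565.149ms=12/7b
6) 1695.447ms=36/7b +282.575ms=6/7b
Σ=6b of 6 (182bpm 6/8) — PASS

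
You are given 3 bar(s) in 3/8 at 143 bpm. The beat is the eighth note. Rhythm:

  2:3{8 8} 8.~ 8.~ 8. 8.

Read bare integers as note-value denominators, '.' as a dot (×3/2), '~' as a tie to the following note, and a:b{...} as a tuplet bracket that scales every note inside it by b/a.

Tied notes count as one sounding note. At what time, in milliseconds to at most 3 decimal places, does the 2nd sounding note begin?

note 2 onset = 3/2b = 629.371ms

1. 0.0ms @ 0 + 629.371ms (3/2)
2. 629.371ms @ 3/2 + 629.371ms (3/2)
3. 1258.741ms @ 3 + 1888.112ms (9/2)
4. 3146.853ms @ 15/2 + 629.371ms (3/2)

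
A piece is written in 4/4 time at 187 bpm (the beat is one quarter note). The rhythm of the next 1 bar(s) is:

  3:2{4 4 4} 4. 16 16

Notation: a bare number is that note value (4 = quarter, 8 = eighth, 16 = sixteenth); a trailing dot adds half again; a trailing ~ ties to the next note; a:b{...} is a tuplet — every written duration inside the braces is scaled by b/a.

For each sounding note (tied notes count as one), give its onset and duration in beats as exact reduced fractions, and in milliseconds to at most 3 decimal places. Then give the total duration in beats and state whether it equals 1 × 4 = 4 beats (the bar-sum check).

1) 0.0ms=0b +213.904ms=2/3b
2) 213.904ms=2/3b +213.904ms=2/3b
3) 427.807ms=4/3b +213.904ms=2/3b
4) 641.711ms=2b +481.283ms=3/2b
5) 1122.995ms=7/2b +80.214ms=1/4b
6) 1203.209ms=15/4b +80.214ms=1/4b
Σ=4b of 4 (187bpm 4/4) — PASS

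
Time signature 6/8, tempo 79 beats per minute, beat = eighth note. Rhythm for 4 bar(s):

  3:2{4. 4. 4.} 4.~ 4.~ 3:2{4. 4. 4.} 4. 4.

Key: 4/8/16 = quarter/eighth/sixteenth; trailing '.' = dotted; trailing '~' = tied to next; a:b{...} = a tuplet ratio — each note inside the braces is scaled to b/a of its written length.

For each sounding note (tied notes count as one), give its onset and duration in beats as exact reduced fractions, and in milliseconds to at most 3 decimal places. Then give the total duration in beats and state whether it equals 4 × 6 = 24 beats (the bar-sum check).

1) 0.0ms=0b +1518.987ms=2b
2) 1518.987ms=2b +1518.987ms=2b
3) 3037.975ms=4b +1518.987ms=2b
4) 4556.962ms=6b +6075.949ms=8b
5) 10632.911ms=14b +1518.987ms=2b
6) 12151.899ms=16b +1518.987ms=2b
7) 13670.886ms=18b +2278.481ms=3b
8) 15949.367ms=21b +2278.481ms=3b
Σ=24b of 24 (79bpm 6/8) — PASS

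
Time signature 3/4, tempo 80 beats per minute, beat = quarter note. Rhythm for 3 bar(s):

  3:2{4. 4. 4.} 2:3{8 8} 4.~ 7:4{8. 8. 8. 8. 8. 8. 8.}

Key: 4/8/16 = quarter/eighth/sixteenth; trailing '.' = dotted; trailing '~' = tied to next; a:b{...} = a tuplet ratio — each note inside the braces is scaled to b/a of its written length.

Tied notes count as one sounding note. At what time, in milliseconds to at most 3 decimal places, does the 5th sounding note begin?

1. 0.0ms @ 0 + 750.0ms (1)
2. 750.0ms @ 1 + 750.0ms (1)
3. 1500.0ms @ 2 + 750.0ms (1)
4. 2250.0ms @ 3 + 562.5ms (3/4)
5. 2812.5ms @ 15/4 + 562.5ms (3/4)
6. 3375.0ms @ 9/2 + 1446.429ms (27/14)
7. 4821.429ms @ 45/7 + 321.429ms (3/7)
8. 5142.857ms @ 48/7 + 321.429ms (3/7)
9. 5464.286ms @ 51/7 + 321.429ms (3/7)
10. 5785.714ms @ 54/7 + 321.429ms (3/7)
11. 6107.143ms @ 57/7 + 321.429ms (3/7)
12. 6428.571ms @ 60/7 + 321.429ms (3/7)

note 5 onset = 15/4b = 2812.5ms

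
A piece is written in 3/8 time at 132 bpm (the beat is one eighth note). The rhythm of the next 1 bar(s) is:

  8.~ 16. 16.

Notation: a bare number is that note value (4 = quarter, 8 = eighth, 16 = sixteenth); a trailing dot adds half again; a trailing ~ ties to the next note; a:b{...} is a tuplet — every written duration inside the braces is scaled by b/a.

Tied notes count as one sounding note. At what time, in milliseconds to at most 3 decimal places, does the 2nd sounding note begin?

note 2 onset = 9/4b = 1022.727ms

1. 0.0ms @ 0 + 1022.727ms (9/4)
2. 1022.727ms @ 9/4 + 340.909ms (3/4)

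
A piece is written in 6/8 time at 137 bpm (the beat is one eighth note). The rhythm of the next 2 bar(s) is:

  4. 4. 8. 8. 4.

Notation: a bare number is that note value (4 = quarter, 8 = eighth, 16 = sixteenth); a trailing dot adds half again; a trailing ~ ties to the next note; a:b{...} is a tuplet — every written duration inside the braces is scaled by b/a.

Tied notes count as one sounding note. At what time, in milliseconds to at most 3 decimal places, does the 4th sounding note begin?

1. 0.0ms @ 0 + 1313.869ms (3)
2. 1313.869ms @ 3 + 1313.869ms (3)
3. 2627.737ms @ 6 + 656.934ms (3/2)
4. 3284.672ms @ 15/2 + 656.934ms (3/2)
5. 3941.606ms @ 9 + 1313.869ms (3)

note 4 onset = 15/2b = 3284.672ms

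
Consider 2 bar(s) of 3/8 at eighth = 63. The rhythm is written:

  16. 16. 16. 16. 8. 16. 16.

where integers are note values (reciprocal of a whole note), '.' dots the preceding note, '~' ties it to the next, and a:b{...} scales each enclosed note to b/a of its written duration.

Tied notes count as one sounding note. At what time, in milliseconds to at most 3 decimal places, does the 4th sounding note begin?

1. 0.0ms @ 0 + 714.286ms (3/4)
2. 714.286ms @ 3/4 + 714.286ms (3/4)
3. 1428.571ms @ 3/2 + 714.286ms (3/4)
4. 2142.857ms @ 9/4 + 714.286ms (3/4)
5. 2857.143ms @ 3 + 1428.571ms (3/2)
6. 4285.714ms @ 9/2 + 714.286ms (3/4)
7. 5000.0ms @ 21/4 + 714.286ms (3/4)

note 4 onset = 9/4b = 2142.857ms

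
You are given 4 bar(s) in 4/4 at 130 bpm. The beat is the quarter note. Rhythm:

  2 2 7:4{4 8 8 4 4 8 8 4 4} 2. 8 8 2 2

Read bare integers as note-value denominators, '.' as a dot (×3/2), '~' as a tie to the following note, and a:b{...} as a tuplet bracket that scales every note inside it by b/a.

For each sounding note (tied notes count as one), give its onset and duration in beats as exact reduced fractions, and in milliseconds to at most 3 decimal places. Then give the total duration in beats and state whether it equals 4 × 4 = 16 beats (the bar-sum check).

1) 0.0ms=0b +923.077ms=2b
2) 923.077ms=2b +923.077ms=2b
3) 1846.154ms=4b +263.736ms=4/7b
4) 2109.89ms=32/7b +131.868ms=2/7b
5) 2241.758ms=34/7b +131.868ms=2/7b
6) 2373.626ms=36/7b +263.736ms=4/7b
7) 2637.363ms=40/7b +263.736ms=4/7b
8) 2901.099ms=44/7b +131.868ms=2/7b
9) 3032.967ms=46/7b +131.868ms=2/7b
10) 3164.835ms=48/7b +263.736ms=4/7b
11) 3428.571ms=52/7b +263.736ms=4/7b
12) 3692.308ms=8b +1384.615ms=3b
13) 5076.923ms=11b +230.769ms=1/2b
14) 5307.692ms=23/2b +230.769ms=1/2b
15) 5538.462ms=12b +923.077ms=2b
16) 6461.538ms=14b +923.077ms=2b
Σ=16b of 16 (130bpm 4/4) — PASS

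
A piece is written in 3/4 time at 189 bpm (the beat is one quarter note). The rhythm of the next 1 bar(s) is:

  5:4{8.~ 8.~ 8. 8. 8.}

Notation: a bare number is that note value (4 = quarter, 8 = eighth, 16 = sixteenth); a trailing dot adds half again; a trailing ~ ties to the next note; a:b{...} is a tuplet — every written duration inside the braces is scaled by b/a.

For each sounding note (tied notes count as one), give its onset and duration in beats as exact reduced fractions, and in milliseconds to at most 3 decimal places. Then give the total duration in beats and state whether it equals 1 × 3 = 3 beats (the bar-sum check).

1) 0.0ms=0b +571.429ms=9/5b
2) 571.429ms=9/5b +190.476ms=3/5b
3) 761.905ms=12/5b +190.476ms=3/5b
Σ=3b of 3 (189bpm 3/4) — PASS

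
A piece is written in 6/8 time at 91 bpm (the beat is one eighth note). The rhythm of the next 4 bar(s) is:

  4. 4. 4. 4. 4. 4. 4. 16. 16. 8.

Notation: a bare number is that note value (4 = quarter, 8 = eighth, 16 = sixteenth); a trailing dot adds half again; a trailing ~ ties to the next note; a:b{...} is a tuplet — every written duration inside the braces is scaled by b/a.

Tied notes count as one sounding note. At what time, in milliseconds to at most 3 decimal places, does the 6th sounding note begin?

note 6 onset = 15b = 9890.11ms

1. 0.0ms @ 0 + 1978.022ms (3)
2. 1978.022ms @ 3 + 1978.022ms (3)
3. 3956.044ms @ 6 + 1978.022ms (3)
4. 5934.066ms @ 9 + 1978.022ms (3)
5. 7912.088ms @ 12 + 1978.022ms (3)
6. 9890.11ms @ 15 + 1978.022ms (3)
7. 11868.132ms @ 18 + 1978.022ms (3)
8. 13846.154ms @ 21 + 494.505ms (3/4)
9. 14340.659ms @ 87/4 + 494.505ms (3/4)
10. 14835.165ms @ 45/2 + 989.011ms (3/2)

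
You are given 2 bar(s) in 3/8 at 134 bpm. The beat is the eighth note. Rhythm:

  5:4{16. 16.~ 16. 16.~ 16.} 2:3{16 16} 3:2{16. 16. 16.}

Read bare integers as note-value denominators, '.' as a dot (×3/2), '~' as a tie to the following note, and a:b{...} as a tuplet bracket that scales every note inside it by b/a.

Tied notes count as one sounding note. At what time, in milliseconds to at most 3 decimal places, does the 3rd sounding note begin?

note 3 onset = 9/5b = 805.97ms

1. 0.0ms @ 0 + 268.657ms (3/5)
2. 268.657ms @ 3/5 + 537.313ms (6/5)
3. 805.97ms @ 9/5 + 537.313ms (6/5)
4. 1343.284ms @ 3 + 335.821ms (3/4)
5. 1679.104ms @ 15/4 + 335.821ms (3/4)
6. 2014.925ms @ 9/2 + 223.881ms (1/2)
7. 2238.806ms @ 5 + 223.881ms (1/2)
8. 2462.687ms @ 11/2 + 223.881ms (1/2)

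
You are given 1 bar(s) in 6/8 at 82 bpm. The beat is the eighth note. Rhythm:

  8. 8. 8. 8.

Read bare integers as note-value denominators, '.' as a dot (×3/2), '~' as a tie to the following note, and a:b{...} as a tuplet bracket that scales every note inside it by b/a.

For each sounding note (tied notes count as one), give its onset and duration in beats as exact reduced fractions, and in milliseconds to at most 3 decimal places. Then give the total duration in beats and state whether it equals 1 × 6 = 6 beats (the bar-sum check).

1) 0.0ms=0b +1097.561ms=3/2b
2) 1097.561ms=3/2b +1097.561ms=3/2b
3) 2195.122ms=3b +1097.561ms=3/2b
4) 3292.683ms=9/2b +1097.561ms=3/2b
Σ=6b of 6 (82bpm 6/8) — PASS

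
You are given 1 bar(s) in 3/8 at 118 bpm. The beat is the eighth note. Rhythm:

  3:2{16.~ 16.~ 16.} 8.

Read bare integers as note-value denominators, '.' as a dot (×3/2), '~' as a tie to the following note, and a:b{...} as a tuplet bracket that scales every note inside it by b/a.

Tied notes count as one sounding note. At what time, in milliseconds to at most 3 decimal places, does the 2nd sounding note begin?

note 2 onset = 3/2b = 762.712ms

1. 0.0ms @ 0 + 762.712ms (3/2)
2. 762.712ms @ 3/2 + 762.712ms (3/2)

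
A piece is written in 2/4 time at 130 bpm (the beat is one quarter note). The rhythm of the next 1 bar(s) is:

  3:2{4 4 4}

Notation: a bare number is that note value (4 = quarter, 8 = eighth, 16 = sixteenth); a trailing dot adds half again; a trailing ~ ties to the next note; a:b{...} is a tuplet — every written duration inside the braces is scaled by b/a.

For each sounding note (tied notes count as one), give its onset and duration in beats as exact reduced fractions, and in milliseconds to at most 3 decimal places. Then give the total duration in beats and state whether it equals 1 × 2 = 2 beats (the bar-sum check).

1) 0.0ms=0b +307.692ms=2/3b
2) 307.692ms=2/3b +307.692ms=2/3b
3) 615.385ms=4/3b +307.692ms=2/3b
Σ=2b of 2 (130bpm 2/4) — PASS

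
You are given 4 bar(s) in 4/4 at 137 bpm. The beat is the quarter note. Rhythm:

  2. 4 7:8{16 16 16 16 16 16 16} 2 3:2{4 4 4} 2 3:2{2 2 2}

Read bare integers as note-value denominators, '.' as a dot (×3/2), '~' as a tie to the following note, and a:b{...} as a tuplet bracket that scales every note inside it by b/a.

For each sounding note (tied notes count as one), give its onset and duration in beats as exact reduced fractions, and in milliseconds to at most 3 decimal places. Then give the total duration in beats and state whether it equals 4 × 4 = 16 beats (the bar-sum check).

1) 0.0ms=0b +1313.869ms=3b
2) 1313.869ms=3b +437.956ms=1b
3) 1751.825ms=4b +125.13ms=2/7b
4) 1876.955ms=30/7b +125.13ms=2/7b
5) 2002.086ms=32/7b +125.13ms=2/7b
6) 2127.216ms=34/7b +125.13ms=2/7b
7) 2252.346ms=36/7b +125.13ms=2/7b
8) 2377.477ms=38/7b +125.13ms=2/7b
9) 2502.607ms=40/7b +125.13ms=2/7b
10) 2627.737ms=6b +875.912ms=2b
11) 3503.65ms=8b +291.971ms=2/3b
12) 3795.62ms=26/3b +291.971ms=2/3b
13) 4087.591ms=28/3b +291.971ms=2/3b
14) 4379.562ms=10b +875.912ms=2b
15) 5255.474ms=12b +583.942ms=4/3b
16) 5839.416ms=40/3b +583.942ms=4/3b
17) 6423.358ms=44/3b +583.942ms=4/3b
Σ=16b of 16 (137bpm 4/4) — PASS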